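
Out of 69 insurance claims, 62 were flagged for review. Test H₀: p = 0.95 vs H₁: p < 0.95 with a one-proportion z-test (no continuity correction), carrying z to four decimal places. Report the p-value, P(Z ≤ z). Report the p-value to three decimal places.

p̂ = 62/69 = 0.89855.
Null standard error: √(0.95·0.05/69) = √0.000688406 = 0.026237.
Test statistic (full precision, shown to 4 dp): z = (62/69 − 0.95)/SE₀ ≈ -1.9609.
From the standard normal, P(Z ≤ z) = 0.025.

p-value = 0.025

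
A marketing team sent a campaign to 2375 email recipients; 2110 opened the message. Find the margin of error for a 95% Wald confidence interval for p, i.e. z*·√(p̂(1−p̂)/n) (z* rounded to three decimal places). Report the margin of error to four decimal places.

The sample proportion is 2110/2375 = 0.88842.
Standard error of p̂: √(0.099129/2375) = √0.000041739 = 0.006461.
z* = 1.960 at the 95% level.
So ME = 0.0127.

ME = 0.0127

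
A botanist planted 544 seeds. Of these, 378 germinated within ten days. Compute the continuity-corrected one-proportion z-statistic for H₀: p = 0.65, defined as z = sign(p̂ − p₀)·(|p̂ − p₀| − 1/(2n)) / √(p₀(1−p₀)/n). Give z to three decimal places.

Sample proportion p̂ = 378/544 = 0.69485. p̂ − p₀ = 0.044853.
Continuity correction 1/(2n) = 1/1088 = 0.000919.
Corrected numerator: |0.044853| − 0.000919 = 0.043934.
SE₀ = √(0.65·0.35/544) = 0.020450.
z = (+)0.043934/0.020450 = 2.148.

z = 2.148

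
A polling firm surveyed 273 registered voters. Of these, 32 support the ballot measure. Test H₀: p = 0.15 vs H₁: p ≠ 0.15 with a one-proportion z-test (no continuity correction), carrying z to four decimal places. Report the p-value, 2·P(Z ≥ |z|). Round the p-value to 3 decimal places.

With x = 32 successes in n = 273, p̂ = 0.11722.
Null standard error: √(0.15·0.85/273) = √0.000467033 = 0.021611.
Test statistic (full precision, shown to 4 dp): z = (32/273 − 0.15)/SE₀ ≈ -1.5170.
p-value = 2·P(Z ≥ |z|) with z = -1.5170 → 0.129.

p-value = 0.129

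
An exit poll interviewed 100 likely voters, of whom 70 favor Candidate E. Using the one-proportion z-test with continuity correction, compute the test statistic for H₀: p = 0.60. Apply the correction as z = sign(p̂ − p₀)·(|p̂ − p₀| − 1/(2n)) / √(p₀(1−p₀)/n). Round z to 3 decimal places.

p̂ = 70/100 = 0.70000. p̂ − p₀ = 0.100000.
1/(2n) = 0.005000.
Corrected numerator: |0.100000| − 0.005000 = 0.095000.
SE₀ = √(0.60·0.40/100) = 0.048990.
z = (+)0.095000/0.048990 = 1.939.

z = 1.939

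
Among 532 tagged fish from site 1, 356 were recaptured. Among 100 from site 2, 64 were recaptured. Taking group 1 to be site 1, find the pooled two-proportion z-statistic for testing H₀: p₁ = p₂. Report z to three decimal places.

p̂₁ = 356/532 = 0.66917, p̂₂ = 64/100 = 0.64000.
Pooling: p̂ = 420/632 = 0.66456.
Pooled SE = √[0.2229210·0.01187970] ≈ 0.051461.
z = 0.02917/0.051461 = 0.567.

z = 0.567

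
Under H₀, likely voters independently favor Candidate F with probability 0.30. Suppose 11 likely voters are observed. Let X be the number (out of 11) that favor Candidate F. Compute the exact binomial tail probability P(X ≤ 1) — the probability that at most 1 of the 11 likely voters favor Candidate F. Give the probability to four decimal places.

X is binomial with n = 11 and p = 0.30.
P(X ≤ 1) = C(11,0)·0.30^0·0.70^11 + C(11,1)·0.30^1·0.70^10.
= 0.019773 + 0.093217 = 0.1130.

P = 0.1130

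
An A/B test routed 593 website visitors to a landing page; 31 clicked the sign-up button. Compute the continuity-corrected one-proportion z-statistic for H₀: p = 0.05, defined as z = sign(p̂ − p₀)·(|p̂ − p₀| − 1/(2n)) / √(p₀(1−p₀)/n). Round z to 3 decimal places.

z = 0.160

With x = 31 successes in n = 593, p̂ = 0.05228. p̂ − p₀ = 0.002277.
1/(2n) = 0.000843.
Corrected numerator: |0.002277| − 0.000843 = 0.001434.
Under H₀, SE = √(p₀(1−p₀)/n) = √(0.05·0.95/593) = √0.000080101 = 0.008950.
z = (+)0.001434/0.008950 = 0.160.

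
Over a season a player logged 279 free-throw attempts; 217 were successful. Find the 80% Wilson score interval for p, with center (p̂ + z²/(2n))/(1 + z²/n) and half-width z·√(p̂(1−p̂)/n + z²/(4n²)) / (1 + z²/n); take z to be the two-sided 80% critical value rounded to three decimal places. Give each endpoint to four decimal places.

Here p̂ = 217/279 = 0.77778 and z = 1.282 (z² = 1.643524).
Denominator 1 + z²/n = 1 + 1.643524/279 = 1.005891.
Adjusted center: (0.77778 + z²/(2n))/1.005891 = 0.77615.
Radicand: p̂(1−p̂)/n + z²/(4n²) = 0.000619496 + 0.000005278 = 0.000624774.
Half-width = z·√(radicand)/denom = 1.282·0.024995/1.005891 = 0.03186.
Interval: 0.77615 ± 0.03186 → (0.7443, 0.8080).

(0.7443, 0.8080)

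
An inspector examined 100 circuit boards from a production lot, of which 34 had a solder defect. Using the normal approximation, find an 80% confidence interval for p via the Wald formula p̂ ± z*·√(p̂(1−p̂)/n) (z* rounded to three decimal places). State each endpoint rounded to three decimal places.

(0.279, 0.401)

With x = 34 successes in n = 100, p̂ = 0.34000.
Standard error of p̂: √(0.224400/100) = √0.002244000 = 0.047371.
For 80% confidence, z* = 1.282.
Margin = 1.282·0.047371 = 0.06073.
So the interval runs from 0.279 to 0.401.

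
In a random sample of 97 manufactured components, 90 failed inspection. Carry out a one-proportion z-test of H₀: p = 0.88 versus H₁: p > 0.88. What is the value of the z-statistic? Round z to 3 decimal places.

z = 1.450

The sample proportion is 90/97 = 0.92784.
Under H₀, SE = √(p₀(1−p₀)/n) = √(0.88·0.12/97) = √0.001088660 = 0.032995.
z = (p̂ − p₀)/SE = (0.92784 − 0.88)/0.032995 = 1.450.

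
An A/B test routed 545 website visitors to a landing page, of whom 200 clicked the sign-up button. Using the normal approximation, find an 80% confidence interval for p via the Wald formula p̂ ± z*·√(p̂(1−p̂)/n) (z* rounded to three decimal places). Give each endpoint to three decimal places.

Sample proportion p̂ = 200/545 = 0.36697.
Standard error of p̂: √(0.232304/545) = √0.000426245 = 0.020646.
The 80% critical value is z* = 1.282.
Margin = 1.282·0.020646 = 0.02647.
CI: 0.36697 ± 0.02647 = (0.341, 0.393).

(0.341, 0.393)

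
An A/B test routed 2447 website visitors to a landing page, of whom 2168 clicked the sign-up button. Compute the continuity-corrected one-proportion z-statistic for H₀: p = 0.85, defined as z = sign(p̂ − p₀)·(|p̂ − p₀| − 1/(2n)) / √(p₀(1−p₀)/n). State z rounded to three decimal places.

The sample proportion is 2168/2447 = 0.88598. p̂ − p₀ = 0.035983.
1/(2n) = 0.000204.
Corrected numerator: |0.035983| − 0.000204 = 0.035779.
Null standard error: √(0.85·0.15/2447) = √0.000052105 = 0.007218.
z = (+)0.035779/0.007218 = 4.957.

z = 4.957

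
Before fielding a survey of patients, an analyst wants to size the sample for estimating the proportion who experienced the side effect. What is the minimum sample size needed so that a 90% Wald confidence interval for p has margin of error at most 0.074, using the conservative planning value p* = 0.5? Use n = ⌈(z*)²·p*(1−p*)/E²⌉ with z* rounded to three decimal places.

For 90% confidence, z* = 1.645.
p*(1−p*) = 0.50·0.50 = 0.2500.
Required n before rounding: 2.706025 × 0.2500 / 0.074² = 123.540.
Rounding up, n = 124.

n = 124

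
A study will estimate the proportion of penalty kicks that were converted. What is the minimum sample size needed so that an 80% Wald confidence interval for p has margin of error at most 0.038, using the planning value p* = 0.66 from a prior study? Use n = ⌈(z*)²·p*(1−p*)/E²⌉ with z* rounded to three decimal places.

z* = 1.282 at the 80% level.
p*(1−p*) = 0.66·0.34 = 0.2244.
(z*)²·p*(1−p*)/E² = 1.643524·0.2244/0.001444 = 255.406.
⌈255.406⌉ = 256.

n = 256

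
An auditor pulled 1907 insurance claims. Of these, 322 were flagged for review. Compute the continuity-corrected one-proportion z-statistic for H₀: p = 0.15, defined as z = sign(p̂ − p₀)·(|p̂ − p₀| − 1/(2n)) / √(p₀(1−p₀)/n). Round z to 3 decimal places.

Sample proportion p̂ = 322/1907 = 0.16885. p̂ − p₀ = 0.018852.
Continuity correction 1/(2n) = 1/3814 = 0.000262.
Corrected numerator: |0.018852| − 0.000262 = 0.018590.
Null standard error: √(0.15·0.85/1907) = √0.000066859 = 0.008177.
z = +0.018590/0.008177 = 2.273.

z = 2.273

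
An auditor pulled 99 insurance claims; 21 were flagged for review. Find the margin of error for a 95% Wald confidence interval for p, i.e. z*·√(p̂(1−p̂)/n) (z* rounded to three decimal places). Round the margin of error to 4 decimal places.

Sample proportion p̂ = 21/99 = 0.21212.
Standard error of p̂: √(0.167126/99) = √0.001688139 = 0.041087.
z* = 1.960 at the 95% level.
ME = 1.960·0.041087 = 0.0805.

ME = 0.0805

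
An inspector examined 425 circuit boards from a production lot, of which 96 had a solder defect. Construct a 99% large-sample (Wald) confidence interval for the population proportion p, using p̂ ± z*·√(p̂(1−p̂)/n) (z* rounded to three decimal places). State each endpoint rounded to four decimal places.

p̂ = 96/425 = 0.22588.
SE(p̂) = √(0.22588·0.77412/425) = 0.020284.
For 99% confidence, z* = 2.576.
Margin of error: 2.576 × 0.020284 = 0.05225.
Interval: 0.22588 ± 0.05225 → (0.1736, 0.2781).

(0.1736, 0.2781)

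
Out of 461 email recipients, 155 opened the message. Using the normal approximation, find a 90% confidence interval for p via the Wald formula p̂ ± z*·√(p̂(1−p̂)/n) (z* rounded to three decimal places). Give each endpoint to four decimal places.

(0.3000, 0.3724)

With x = 155 successes in n = 461, p̂ = 0.33623.
SE(p̂) = √(0.33623·0.66377/461) = 0.022003.
z* = 1.645 at the 90% level.
Margin of error: 1.645 × 0.022003 = 0.03619.
So the interval runs from 0.3000 to 0.3724.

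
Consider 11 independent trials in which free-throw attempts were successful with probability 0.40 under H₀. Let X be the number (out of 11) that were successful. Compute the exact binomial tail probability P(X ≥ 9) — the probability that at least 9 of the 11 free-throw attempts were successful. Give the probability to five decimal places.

P = 0.00592

X ~ Binomial(n=11, p=0.40).
P(X ≥ 9) = C(11,9)·0.40^9·0.60^2 + C(11,10)·0.40^10·0.60^1 + C(11,11)·0.40^11·0.60^0.
= 0.005190 + 0.000692 + 0.000042 = 0.00592.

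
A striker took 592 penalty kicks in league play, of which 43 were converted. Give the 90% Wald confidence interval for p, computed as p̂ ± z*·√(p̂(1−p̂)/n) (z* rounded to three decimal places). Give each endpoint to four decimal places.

p̂ = 43/592 = 0.07264.
Standard error of p̂: √(0.067359/592) = √0.000113783 = 0.010667.
For 90% confidence, z* = 1.645.
Margin = 1.645·0.010667 = 0.01755.
So the interval runs from 0.0551 to 0.0902.

(0.0551, 0.0902)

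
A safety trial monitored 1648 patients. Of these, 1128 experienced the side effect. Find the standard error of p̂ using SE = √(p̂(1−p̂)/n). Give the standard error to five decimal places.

SE = 0.01145

p̂ = 1128/1648 = 0.68447.
p̂(1−p̂) = 0.215971.
Dividing by n and taking the root: √0.000131050 = 0.01145.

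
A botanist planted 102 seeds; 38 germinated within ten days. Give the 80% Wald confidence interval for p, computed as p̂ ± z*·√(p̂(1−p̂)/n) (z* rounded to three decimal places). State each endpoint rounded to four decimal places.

With x = 38 successes in n = 102, p̂ = 0.37255.
Standard error of p̂: √(0.233756/102) = √0.002291728 = 0.047872.
z* = 1.282 at the 80% level.
Margin = 1.282·0.047872 = 0.06137.
So the interval runs from 0.3112 to 0.4339.

(0.3112, 0.4339)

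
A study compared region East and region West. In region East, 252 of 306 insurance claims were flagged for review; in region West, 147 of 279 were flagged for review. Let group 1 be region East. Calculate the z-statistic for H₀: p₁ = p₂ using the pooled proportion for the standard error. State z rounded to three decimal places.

z = 7.696

Sample proportions: p̂₁ = 252/306 = 0.82353 and p̂₂ = 147/279 = 0.52688.
Pooling: p̂ = 399/585 = 0.68205.
SE = √[p̂(1−p̂)(1/n₁+1/n₂)] = √[0.68205·0.31795·(1/306+1/279)] ≈ 0.038548.
z = (p̂₁ − p̂₂)/SE = (0.82353 − 0.52688)/0.038548 = 0.29665/0.038548 = 7.696.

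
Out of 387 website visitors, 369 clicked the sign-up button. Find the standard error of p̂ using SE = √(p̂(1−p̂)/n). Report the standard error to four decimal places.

SE = 0.0107

Sample proportion p̂ = 369/387 = 0.95349.
p̂(1−p̂) = 0.044347.
Dividing by n and taking the root: √0.000114592 = 0.0107.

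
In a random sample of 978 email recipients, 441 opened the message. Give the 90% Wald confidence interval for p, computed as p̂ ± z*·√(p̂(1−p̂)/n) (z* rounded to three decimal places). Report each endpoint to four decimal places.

The sample proportion is 441/978 = 0.45092.
SE = √(p̂(1−p̂)/n) = √(0.247591/978) = 0.015911.
The 90% critical value is z* = 1.645.
Margin of error: 1.645 × 0.015911 = 0.02617.
Interval: 0.45092 ± 0.02617 → (0.4247, 0.4771).

(0.4247, 0.4771)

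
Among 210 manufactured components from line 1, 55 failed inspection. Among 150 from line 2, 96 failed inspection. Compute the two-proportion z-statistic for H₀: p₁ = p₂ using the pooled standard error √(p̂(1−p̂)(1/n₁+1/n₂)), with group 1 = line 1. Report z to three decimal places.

z = -7.167

p̂₁ = 55/210 = 0.26190, p̂₂ = 96/150 = 0.64000.
Pooling: p̂ = 151/360 = 0.41944.
SE = √[p̂(1−p̂)(1/n₁+1/n₂)] = √[0.41944·0.58056·(1/210+1/150)] ≈ 0.052754.
z = -0.37810/0.052754 = -7.167.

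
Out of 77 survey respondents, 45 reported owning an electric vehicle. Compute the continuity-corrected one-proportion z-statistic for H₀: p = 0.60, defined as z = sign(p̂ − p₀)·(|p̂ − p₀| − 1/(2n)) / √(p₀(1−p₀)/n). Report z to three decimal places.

With x = 45 successes in n = 77, p̂ = 0.58442. p̂ − p₀ = -0.015584.
1/(2n) = 0.006494.
Corrected numerator: |-0.015584| − 0.006494 = 0.009090.
Null standard error: √(0.60·0.40/77) = √0.003116883 = 0.055829.
z = −0.009090/0.055829 = -0.163.

z = -0.163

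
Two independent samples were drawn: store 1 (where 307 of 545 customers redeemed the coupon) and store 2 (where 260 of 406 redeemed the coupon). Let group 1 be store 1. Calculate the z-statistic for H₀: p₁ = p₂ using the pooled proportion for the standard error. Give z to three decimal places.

z = -2.397

p̂₁ = 307/545 = 0.56330, p̂₂ = 260/406 = 0.64039.
Pooling: p̂ = 567/951 = 0.59621.
Pooled SE = √[0.2407428·0.00429792] ≈ 0.032167.
z = (p̂₁ − p̂₂)/SE = (0.56330 − 0.64039)/0.032167 = -0.07709/0.032167 = -2.397.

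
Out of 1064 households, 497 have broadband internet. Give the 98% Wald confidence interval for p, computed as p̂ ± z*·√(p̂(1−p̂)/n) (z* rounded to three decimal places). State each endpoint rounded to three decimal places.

(0.432, 0.503)

p̂ = 497/1064 = 0.46711.
Standard error of p̂: √(0.248918/1064) = √0.000233945 = 0.015295.
For 98% confidence, z* = 2.326.
Margin = 2.326·0.015295 = 0.03558.
Interval: 0.46711 ± 0.03558 → (0.432, 0.503).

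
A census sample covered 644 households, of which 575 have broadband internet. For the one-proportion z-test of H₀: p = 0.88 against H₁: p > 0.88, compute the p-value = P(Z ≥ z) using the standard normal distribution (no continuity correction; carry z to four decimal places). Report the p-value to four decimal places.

p-value = 0.1577

The sample proportion is 575/644 = 0.89286.
Null standard error: √(0.88·0.12/644) = √0.000163975 = 0.012805.
z = (p̂ − p₀)/SE = (575/644 − 0.88)/0.012805 ≈ 1.0041.
From the standard normal, P(Z ≥ z) = 0.1577.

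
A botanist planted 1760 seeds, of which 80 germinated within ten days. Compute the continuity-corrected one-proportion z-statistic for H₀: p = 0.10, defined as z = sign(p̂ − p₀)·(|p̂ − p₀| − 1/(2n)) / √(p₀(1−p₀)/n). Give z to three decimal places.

z = -7.588

With x = 80 successes in n = 1760, p̂ = 0.04545. p̂ − p₀ = -0.054545.
Continuity correction 1/(2n) = 1/3520 = 0.000284.
Corrected numerator: |-0.054545| − 0.000284 = 0.054261.
SE₀ = √(0.10·0.90/1760) = 0.007151.
z = (−)0.054261/0.007151 = -7.588.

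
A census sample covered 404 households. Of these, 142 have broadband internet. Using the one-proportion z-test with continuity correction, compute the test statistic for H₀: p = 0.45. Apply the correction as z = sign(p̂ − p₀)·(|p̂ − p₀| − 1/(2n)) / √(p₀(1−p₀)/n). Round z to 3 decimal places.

z = -3.930

With x = 142 successes in n = 404, p̂ = 0.35149. p̂ − p₀ = -0.098515.
1/(2n) = 0.001238.
Corrected numerator: |-0.098515| − 0.001238 = 0.097277.
Null standard error: √(0.45·0.55/404) = √0.000612624 = 0.024751.
z = −0.097277/0.024751 = -3.930.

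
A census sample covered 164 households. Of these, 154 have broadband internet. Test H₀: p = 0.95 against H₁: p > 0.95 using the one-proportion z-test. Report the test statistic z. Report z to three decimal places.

p̂ = 154/164 = 0.93902.
Null standard error: √(0.95·0.05/164) = √0.000289634 = 0.017019.
z = (0.93902 − 0.95)/0.017019 = -0.01098/0.017019 = -0.645.

z = -0.645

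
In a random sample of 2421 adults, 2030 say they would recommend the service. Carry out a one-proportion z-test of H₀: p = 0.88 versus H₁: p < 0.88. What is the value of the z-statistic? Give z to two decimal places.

Sample proportion p̂ = 2030/2421 = 0.83850.
Null standard error: √(0.88·0.12/2421) = √0.000043618 = 0.006604.
z = (p̂ − p₀)/SE = (0.83850 − 0.88)/0.006604 = -6.28.

z = -6.28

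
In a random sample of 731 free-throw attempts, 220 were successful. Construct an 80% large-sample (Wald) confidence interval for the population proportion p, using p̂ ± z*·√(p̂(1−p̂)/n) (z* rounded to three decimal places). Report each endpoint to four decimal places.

(0.2792, 0.3227)

The sample proportion is 220/731 = 0.30096.
SE(p̂) = √(0.30096·0.69904/731) = 0.016965.
The 80% critical value is z* = 1.282.
Margin of error: 1.282 × 0.016965 = 0.02175.
CI: 0.30096 ± 0.02175 = (0.2792, 0.3227).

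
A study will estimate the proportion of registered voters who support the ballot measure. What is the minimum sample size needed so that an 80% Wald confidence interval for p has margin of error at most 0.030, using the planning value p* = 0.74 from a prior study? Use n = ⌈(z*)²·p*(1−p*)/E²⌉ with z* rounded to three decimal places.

z* = 1.282 at the 80% level.
p*(1−p*) = 0.74·0.26 = 0.1924.
(z*)²·p*(1−p*)/E² = 1.643524·0.1924/0.000900 = 351.349.
⌈351.349⌉ = 352.

n = 352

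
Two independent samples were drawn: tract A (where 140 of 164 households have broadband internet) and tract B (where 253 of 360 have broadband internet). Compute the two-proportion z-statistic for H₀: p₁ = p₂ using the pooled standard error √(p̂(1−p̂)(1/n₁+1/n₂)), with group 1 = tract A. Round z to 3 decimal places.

Sample proportions: p̂₁ = 140/164 = 0.85366 and p̂₂ = 253/360 = 0.70278.
Pooled p̂ = (140+253)/(164+360) = 393/524 = 0.75000.
Pooled SE = √[0.1875000·0.00887534] ≈ 0.040794.
z = (p̂₁ − p̂₂)/SE = (0.85366 − 0.70278)/0.040794 = 0.15088/0.040794 = 3.699.

z = 3.699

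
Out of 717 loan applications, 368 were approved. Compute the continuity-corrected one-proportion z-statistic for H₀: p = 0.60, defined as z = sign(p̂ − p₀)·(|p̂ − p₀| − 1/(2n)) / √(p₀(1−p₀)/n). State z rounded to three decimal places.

z = -4.703

With x = 368 successes in n = 717, p̂ = 0.51325. p̂ − p₀ = -0.086750.
1/(2n) = 0.000697.
Corrected numerator: |-0.086750| − 0.000697 = 0.086053.
Null standard error: √(0.60·0.40/717) = √0.000334728 = 0.018296.
z = −0.086053/0.018296 = -4.703.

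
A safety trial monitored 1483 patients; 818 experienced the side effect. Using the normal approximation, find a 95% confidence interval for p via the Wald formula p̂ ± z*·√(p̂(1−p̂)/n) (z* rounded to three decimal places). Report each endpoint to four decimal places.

(0.5263, 0.5769)

p̂ = 818/1483 = 0.55158.
SE = √(p̂(1−p̂)/n) = √(0.247339/1483) = 0.012914.
The 95% critical value is z* = 1.960.
Margin = 1.960·0.012914 = 0.02531.
So the interval runs from 0.5263 to 0.5769.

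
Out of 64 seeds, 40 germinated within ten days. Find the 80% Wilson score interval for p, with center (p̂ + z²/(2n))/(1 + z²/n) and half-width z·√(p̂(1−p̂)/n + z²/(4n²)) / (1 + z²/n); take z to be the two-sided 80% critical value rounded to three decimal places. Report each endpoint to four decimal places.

Here p̂ = 40/64 = 0.62500 and z = 1.282 (z² = 1.643524).
Denominator 1 + z²/n = 1 + 1.643524/64 = 1.025680.
Center = (0.62500 + 0.012840)/1.025680 = 0.62187.
Radicand: p̂(1−p̂)/n + z²/(4n²) = 0.003662109 + 0.000100313 = 0.003762422.
Half-width = z·√(radicand)/denom = 1.282·0.061339/1.025680 = 0.07667.
Interval: 0.62187 ± 0.07667 → (0.5452, 0.6985).

(0.5452, 0.6985)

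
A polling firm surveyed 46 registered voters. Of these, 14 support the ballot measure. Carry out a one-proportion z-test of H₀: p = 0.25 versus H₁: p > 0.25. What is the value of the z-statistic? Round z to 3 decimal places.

The sample proportion is 14/46 = 0.30435.
Null standard error: √(0.25·0.75/46) = √0.004076087 = 0.063844.
z = (0.30435 − 0.25)/0.063844 = 0.05435/0.063844 = 0.851.

z = 0.851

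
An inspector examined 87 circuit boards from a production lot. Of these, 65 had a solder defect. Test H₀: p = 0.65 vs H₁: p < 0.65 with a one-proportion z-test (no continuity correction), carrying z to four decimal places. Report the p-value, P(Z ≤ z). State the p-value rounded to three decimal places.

p-value = 0.971

With x = 65 successes in n = 87, p̂ = 0.74713.
SE₀ = √(0.65·0.35/87) = 0.051137.
Test statistic (full precision, shown to 4 dp): z = (65/87 − 0.65)/SE₀ ≈ 1.8994.
p-value = P(Z ≤ z) with z = 1.8994 → 0.971.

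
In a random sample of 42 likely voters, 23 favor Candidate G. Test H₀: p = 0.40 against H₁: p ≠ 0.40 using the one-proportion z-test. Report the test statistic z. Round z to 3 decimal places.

z = 1.953

Sample proportion p̂ = 23/42 = 0.54762.
Null standard error: √(0.40·0.60/42) = √0.005714286 = 0.075593.
z = (0.54762 − 0.40)/0.075593 = 0.14762/0.075593 = 1.953.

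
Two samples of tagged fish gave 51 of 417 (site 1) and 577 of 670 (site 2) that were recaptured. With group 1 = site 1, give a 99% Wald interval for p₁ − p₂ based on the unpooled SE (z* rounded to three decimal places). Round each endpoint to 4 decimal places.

p̂₁ = 51/417 = 0.12230, p̂₂ = 577/670 = 0.86119; p̂₁ − p̂₂ = -0.73889.
Unpooled SE = √(p̂₁(1−p̂₁)/n₁ + p̂₂(1−p̂₂)/n₂) = √(0.000257420 + 0.000178416) = 0.020877.
For 99% confidence, z* = 2.576. Margin of error = 0.05378.
Interval: -0.73889 ± 0.05378 → (-0.7927, -0.6851).

(-0.7927, -0.6851)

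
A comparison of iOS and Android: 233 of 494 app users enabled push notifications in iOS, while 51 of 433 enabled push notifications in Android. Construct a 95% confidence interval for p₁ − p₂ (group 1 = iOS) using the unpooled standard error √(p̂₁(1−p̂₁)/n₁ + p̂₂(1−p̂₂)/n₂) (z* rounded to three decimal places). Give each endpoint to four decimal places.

(0.3004, 0.4074)

p̂₁ = 0.47166, p̂₂ = 0.11778, so the observed difference is 0.35388.
Unpooled SE = √(p̂₁(1−p̂₁)/n₁ + p̂₂(1−p̂₂)/n₂) = √(0.000504447 + 0.000239977) = 0.027284.
The 95% critical value is z* = 1.960. Margin = 1.960·0.027284 = 0.05348.
Interval: 0.35388 ± 0.05348 → (0.3004, 0.4074).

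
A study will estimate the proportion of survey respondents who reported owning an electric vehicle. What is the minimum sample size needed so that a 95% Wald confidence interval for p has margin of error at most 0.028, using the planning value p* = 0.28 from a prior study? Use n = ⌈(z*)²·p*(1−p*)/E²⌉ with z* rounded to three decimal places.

n = 988

z* = 1.960 at the 95% level.
p*(1−p*) = 0.2016.
Required n before rounding: 3.841600 × 0.2016 / 0.028² = 987.840.
⌈987.840⌉ = 988.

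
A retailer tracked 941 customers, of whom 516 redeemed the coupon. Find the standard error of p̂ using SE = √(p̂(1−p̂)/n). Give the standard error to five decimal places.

SE = 0.01622

The sample proportion is 516/941 = 0.54835.
p̂(1−p̂) = 0.54835·0.45165 = 0.247662.
Dividing by n and taking the root: √0.000263190 = 0.01622.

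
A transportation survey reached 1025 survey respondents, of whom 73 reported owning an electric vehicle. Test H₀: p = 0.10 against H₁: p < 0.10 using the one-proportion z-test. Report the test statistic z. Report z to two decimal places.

The sample proportion is 73/1025 = 0.07122.
Null standard error: √(0.10·0.90/1025) = √0.000087805 = 0.009370.
Test statistic: z = -0.02878/0.009370 = -3.07.

z = -3.07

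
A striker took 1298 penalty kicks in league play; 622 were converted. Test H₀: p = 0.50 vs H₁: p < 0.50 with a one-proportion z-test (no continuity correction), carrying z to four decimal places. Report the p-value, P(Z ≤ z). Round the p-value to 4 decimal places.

p-value = 0.0670

Sample proportion p̂ = 622/1298 = 0.47920.
Null standard error: √(0.50·0.50/1298) = √0.000192604 = 0.013878.
Test statistic (full precision, shown to 4 dp): z = (622/1298 − 0.50)/SE₀ ≈ -1.4988.
From the standard normal, P(Z ≤ z) = 0.0670.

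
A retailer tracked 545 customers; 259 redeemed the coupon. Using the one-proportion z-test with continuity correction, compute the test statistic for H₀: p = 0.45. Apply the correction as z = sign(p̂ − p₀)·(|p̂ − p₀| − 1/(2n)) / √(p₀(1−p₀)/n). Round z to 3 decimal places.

z = 1.141

The sample proportion is 259/545 = 0.47523. p̂ − p₀ = 0.025229.
Continuity correction 1/(2n) = 1/1090 = 0.000917.
Corrected numerator: |0.025229| − 0.000917 = 0.024312.
Under H₀, SE = √(p₀(1−p₀)/n) = √(0.45·0.55/545) = √0.000454128 = 0.021310.
z = +0.024312/0.021310 = 1.141.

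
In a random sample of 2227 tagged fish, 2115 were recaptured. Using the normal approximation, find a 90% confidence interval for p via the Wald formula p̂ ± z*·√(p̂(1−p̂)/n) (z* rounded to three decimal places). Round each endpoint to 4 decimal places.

(0.9421, 0.9573)

With x = 2115 successes in n = 2227, p̂ = 0.94971.
SE = √(p̂(1−p̂)/n) = √(0.047763/2227) = 0.004631.
For 90% confidence, z* = 1.645.
Margin of error: 1.645 × 0.004631 = 0.00762.
So the interval runs from 0.9421 to 0.9573.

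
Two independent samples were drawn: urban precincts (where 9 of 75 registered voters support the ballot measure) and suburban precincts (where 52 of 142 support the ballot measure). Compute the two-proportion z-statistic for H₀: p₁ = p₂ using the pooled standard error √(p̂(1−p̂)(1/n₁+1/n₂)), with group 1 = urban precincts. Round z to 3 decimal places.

z = -3.837

Sample proportions: p̂₁ = 9/75 = 0.12000 and p̂₂ = 52/142 = 0.36620.
Pooled p̂ = (9+52)/(75+142) = 61/217 = 0.28111.
Pooled SE = √[0.2020854·0.02037559] ≈ 0.064169.
z = -0.24620/0.064169 = -3.837.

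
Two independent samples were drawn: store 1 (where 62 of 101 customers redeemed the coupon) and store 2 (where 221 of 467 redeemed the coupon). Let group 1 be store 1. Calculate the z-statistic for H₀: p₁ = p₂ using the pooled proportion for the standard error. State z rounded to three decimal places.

Sample proportions: p̂₁ = 62/101 = 0.61386 and p̂₂ = 221/467 = 0.47323.
Pooled p̂ = (62+221)/(101+467) = 283/568 = 0.49824.
SE = √[p̂(1−p̂)(1/n₁+1/n₂)] = √[0.49824·0.50176·(1/101+1/467)] ≈ 0.054868.
z = 0.14063/0.054868 = 2.563.

z = 2.563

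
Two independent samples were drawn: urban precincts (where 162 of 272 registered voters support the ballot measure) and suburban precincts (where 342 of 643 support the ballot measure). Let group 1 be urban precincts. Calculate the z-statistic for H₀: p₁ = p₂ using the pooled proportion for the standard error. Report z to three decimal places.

Sample proportions: p̂₁ = 162/272 = 0.59559 and p̂₂ = 342/643 = 0.53188.
Pooled p̂ = (162+342)/(272+643) = 504/915 = 0.55082.
SE = √[p̂(1−p̂)(1/n₁+1/n₂)] = √[0.55082·0.44918·(1/272+1/643)] ≈ 0.035978.
z = 0.06371/0.035978 = 1.771.

z = 1.771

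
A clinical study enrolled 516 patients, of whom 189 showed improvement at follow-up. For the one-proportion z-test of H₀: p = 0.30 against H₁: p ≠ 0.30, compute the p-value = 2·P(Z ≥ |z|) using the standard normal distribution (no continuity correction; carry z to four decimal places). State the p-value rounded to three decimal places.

p-value = 0.001

p̂ = 189/516 = 0.36628.
Under H₀, SE = √(p₀(1−p₀)/n) = √(0.30·0.70/516) = √0.000406977 = 0.020174.
z = (p̂ − p₀)/SE = (189/516 − 0.30)/0.020174 ≈ 3.2854.
From the standard normal, 2·P(Z ≥ |z|) = 0.001.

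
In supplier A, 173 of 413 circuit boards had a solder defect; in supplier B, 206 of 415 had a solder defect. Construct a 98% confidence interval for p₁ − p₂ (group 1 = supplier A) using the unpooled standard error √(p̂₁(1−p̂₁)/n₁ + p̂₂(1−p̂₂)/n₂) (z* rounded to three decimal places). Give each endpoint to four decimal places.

(-0.1578, 0.0028)

p̂₁ = 0.41889, p̂₂ = 0.49639, so the observed difference is -0.07750.
Unpooled SE = √(p̂₁(1−p̂₁)/n₁ + p̂₂(1−p̂₂)/n₂) = √(0.000589396 + 0.000602378) = 0.034522.
For 98% confidence, z* = 2.326. Margin = 2.326·0.034522 = 0.08030.
Interval: -0.07750 ± 0.08030 → (-0.1578, 0.0028).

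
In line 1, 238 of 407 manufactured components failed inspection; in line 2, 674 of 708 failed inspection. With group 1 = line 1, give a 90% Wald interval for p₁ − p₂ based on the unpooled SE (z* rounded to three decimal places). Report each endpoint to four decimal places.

p̂₁ = 0.58477, p̂₂ = 0.95198, so the observed difference is -0.36721.
Unpooled SE = √(p̂₁(1−p̂₁)/n₁ + p̂₂(1−p̂₂)/n₂) = √(0.000596596 + 0.000064571) = 0.025713.
z* = 1.645 at the 90% level. Margin = 1.645·0.025713 = 0.04230.
So the interval runs from -0.4095 to -0.3249.

(-0.4095, -0.3249)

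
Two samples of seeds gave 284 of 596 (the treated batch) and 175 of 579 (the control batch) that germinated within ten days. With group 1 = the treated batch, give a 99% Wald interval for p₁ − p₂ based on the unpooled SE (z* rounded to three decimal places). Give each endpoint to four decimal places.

(0.1022, 0.2463)

p̂₁ = 0.47651, p̂₂ = 0.30225, so the observed difference is 0.17426.
SE = √(0.000418537 + 0.000364237) = √0.000782774 = 0.027978.
For 99% confidence, z* = 2.576. Margin = 2.576·0.027978 = 0.07207.
Interval: 0.17426 ± 0.07207 → (0.1022, 0.2463).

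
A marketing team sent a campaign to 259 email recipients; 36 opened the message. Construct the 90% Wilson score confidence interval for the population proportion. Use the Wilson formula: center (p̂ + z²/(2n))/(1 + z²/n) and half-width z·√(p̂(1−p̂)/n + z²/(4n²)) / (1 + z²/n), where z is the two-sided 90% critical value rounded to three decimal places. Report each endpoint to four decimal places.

(0.1074, 0.1781)

p̂ = 36/259 = 0.13900; z = 1.645, so z² = 2.706025.
Denominator 1 + z²/n = 1 + 2.706025/259 = 1.010448.
Center = (0.13900 + 0.005224)/1.010448 = 0.14273.
Radicand: p̂(1−p̂)/n + z²/(4n²) = 0.000462070 + 0.000010085 = 0.000472155.
Half-width = 1.645·√0.000472155/1.010448 = 0.03537.
So the interval runs from 0.1074 to 0.1781.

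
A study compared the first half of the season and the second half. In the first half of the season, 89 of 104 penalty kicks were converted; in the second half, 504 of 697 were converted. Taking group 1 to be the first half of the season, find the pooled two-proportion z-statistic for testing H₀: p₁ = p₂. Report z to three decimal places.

z = 2.878

p̂₁ = 89/104 = 0.85577, p̂₂ = 504/697 = 0.72310.
Pooled p̂ = (89+504)/(104+697) = 593/801 = 0.74032.
Pooled SE = √[0.1922441·0.01105010] ≈ 0.046090.
z = (p̂₁ − p̂₂)/SE = (0.85577 − 0.72310)/0.046090 = 0.13267/0.046090 = 2.878.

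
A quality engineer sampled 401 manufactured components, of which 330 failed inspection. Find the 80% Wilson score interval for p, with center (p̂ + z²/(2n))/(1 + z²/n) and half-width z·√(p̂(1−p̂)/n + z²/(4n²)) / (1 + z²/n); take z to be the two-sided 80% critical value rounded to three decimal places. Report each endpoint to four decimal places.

p̂ = 330/401 = 0.82294; z = 1.282, so z² = 1.643524.
1 + z²/n = 1.004099.
Adjusted center: (0.82294 + z²/(2n))/1.004099 = 0.82162.
Radicand: p̂(1−p̂)/n + z²/(4n²) = 0.000363362 + 0.000002555 = 0.000365917.
Half-width = z·√(radicand)/denom = 1.282·0.019129/1.004099 = 0.02442.
CI: 0.82162 ± 0.02442 = (0.7972, 0.8460).

(0.7972, 0.8460)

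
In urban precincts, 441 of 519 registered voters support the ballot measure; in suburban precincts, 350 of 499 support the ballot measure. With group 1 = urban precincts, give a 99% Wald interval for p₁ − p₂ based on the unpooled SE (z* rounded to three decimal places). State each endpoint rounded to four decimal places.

(0.0818, 0.2148)

p̂₁ = 0.84971, p̂₂ = 0.70140, so the observed difference is 0.14831.
SE = √(0.000246054 + 0.000419713) = √0.000665767 = 0.025802.
z* = 2.576 at the 99% level. Margin = 2.576·0.025802 = 0.06647.
Interval: 0.14831 ± 0.06647 → (0.0818, 0.2148).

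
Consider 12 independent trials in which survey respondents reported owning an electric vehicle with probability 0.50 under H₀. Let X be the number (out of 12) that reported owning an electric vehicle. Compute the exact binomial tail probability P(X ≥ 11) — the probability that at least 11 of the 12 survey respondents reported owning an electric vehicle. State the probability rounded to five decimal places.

P = 0.00317

X ~ Binomial(n=12, p=0.50).
P(X ≥ 11) = C(12,11)·0.50^11·0.50^1 + C(12,12)·0.50^12·0.50^0.
= 0.002930 + 0.000244 = 0.00317.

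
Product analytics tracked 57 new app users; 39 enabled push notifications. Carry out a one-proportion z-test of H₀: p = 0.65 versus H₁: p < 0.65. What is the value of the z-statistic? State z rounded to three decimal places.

z = 0.542

Sample proportion p̂ = 39/57 = 0.68421.
Null standard error: √(0.65·0.35/57) = √0.003991228 = 0.063176.
z = (p̂ − p₀)/SE = (0.68421 − 0.65)/0.063176 = 0.542.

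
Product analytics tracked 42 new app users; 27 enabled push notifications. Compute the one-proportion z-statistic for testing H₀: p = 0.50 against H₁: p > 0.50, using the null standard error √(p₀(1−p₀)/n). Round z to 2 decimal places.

The sample proportion is 27/42 = 0.64286.
Under H₀, SE = √(p₀(1−p₀)/n) = √(0.50·0.50/42) = √0.005952381 = 0.077152.
Test statistic: z = 0.14286/0.077152 = 1.85.

z = 1.85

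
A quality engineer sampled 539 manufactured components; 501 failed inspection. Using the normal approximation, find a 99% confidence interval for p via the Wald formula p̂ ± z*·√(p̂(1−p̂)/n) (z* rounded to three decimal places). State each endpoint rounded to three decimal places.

(0.901, 0.958)

Sample proportion p̂ = 501/539 = 0.92950.
SE = √(p̂(1−p̂)/n) = √(0.065531/539) = 0.011026.
The 99% critical value is z* = 2.576.
Margin = 2.576·0.011026 = 0.02840.
CI: 0.92950 ± 0.02840 = (0.901, 0.958).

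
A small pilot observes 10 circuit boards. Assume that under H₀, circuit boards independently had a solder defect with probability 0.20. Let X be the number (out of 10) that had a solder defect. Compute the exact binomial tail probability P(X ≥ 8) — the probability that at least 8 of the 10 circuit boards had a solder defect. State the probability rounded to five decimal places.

P = 0.00008

X ~ Binomial(n=10, p=0.20).
P(X ≥ 8) = C(10,8)·0.20^8·0.80^2 + C(10,9)·0.20^9·0.80^1 + C(10,10)·0.20^10·0.80^0.
= 0.000074 + 0.000004 + 0.000000 = 0.00008.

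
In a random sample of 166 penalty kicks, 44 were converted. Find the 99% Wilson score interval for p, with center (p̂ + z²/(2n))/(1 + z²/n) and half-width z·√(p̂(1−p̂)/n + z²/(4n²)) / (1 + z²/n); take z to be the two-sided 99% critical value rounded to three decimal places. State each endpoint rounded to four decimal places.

Here p̂ = 44/166 = 0.26506 and z = 2.576 (z² = 6.635776).
Denominator 1 + z²/n = 1 + 6.635776/166 = 1.039975.
Adjusted center: (0.26506 + z²/(2n))/1.039975 = 0.27409.
Radicand: p̂(1−p̂)/n + z²/(4n²) = 0.001173514 + 0.000060203 = 0.001233717.
Half-width = 2.576·√0.001233717/1.039975 = 0.08700.
So the interval runs from 0.1871 to 0.3611.

(0.1871, 0.3611)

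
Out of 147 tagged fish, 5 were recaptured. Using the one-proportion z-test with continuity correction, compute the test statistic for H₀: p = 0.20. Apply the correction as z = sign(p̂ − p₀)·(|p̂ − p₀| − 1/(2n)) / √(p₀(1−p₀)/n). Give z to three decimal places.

With x = 5 successes in n = 147, p̂ = 0.03401. p̂ − p₀ = -0.165986.
Continuity correction 1/(2n) = 1/294 = 0.003401.
Corrected numerator: |-0.165986| − 0.003401 = 0.162585.
Under H₀, SE = √(p₀(1−p₀)/n) = √(0.20·0.80/147) = √0.001088435 = 0.032991.
z = −0.162585/0.032991 = -4.928.

z = -4.928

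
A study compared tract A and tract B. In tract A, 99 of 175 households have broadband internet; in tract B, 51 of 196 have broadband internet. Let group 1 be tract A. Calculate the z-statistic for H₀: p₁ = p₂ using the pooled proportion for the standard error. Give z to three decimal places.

z = 5.986

Sample proportions: p̂₁ = 99/175 = 0.56571 and p̂₂ = 51/196 = 0.26020.
Pooling: p̂ = 150/371 = 0.40431.
SE = √[p̂(1−p̂)(1/n₁+1/n₂)] = √[0.40431·0.59569·(1/175+1/196)] ≈ 0.051040.
z = 0.30551/0.051040 = 5.986.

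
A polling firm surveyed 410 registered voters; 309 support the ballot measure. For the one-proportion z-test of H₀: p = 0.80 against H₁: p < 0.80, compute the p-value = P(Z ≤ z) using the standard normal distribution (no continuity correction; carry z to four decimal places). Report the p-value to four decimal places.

p̂ = 309/410 = 0.75366.
Null standard error: √(0.80·0.20/410) = √0.000390244 = 0.019755.
Test statistic (full precision, shown to 4 dp): z = (309/410 − 0.80)/SE₀ ≈ -2.3459.
p-value = P(Z ≤ z) with z = -2.3459 → 0.0095.

p-value = 0.0095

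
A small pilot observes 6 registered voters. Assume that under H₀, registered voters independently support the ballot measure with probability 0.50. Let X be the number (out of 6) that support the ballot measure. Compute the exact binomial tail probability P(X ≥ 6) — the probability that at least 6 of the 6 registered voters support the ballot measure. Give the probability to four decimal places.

X is binomial with n = 6 and p = 0.50.
P(X ≥ 6) = C(6,6)·0.50^6·0.50^0.
= 0.015625 = 0.0156.

P = 0.0156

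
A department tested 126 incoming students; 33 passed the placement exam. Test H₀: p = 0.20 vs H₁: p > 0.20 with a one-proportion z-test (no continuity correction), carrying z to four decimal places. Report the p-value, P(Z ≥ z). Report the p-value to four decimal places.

The sample proportion is 33/126 = 0.26190.
SE₀ = √(0.20·0.80/126) = 0.035635.
z = (p̂ − p₀)/SE = (33/126 − 0.20)/0.035635 ≈ 1.7372.
From the standard normal, P(Z ≥ z) = 0.0412.

p-value = 0.0412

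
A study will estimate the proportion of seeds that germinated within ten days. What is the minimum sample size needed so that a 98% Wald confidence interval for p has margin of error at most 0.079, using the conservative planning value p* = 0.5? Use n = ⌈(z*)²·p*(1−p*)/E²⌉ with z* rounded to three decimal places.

n = 217

The 98% critical value is z* = 2.326.
p*(1−p*) = 0.2500.
Required n before rounding: 5.410276 × 0.2500 / 0.079² = 216.723.
Rounding up, n = 217.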